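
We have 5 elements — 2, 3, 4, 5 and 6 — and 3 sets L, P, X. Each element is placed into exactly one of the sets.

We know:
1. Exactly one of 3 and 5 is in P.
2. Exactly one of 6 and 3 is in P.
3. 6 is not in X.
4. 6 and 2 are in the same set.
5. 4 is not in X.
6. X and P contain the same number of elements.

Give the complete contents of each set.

L = {2, 4, 6}; P = {3}; X = {5}

From (3): 6 ∉ X.
From (5): 4 ∉ X.
(4): 2 matches 6: 2 ∉ X.
Suppose 2 ∉ L: no assignment then satisfies all the clues, so 2 ∈ L.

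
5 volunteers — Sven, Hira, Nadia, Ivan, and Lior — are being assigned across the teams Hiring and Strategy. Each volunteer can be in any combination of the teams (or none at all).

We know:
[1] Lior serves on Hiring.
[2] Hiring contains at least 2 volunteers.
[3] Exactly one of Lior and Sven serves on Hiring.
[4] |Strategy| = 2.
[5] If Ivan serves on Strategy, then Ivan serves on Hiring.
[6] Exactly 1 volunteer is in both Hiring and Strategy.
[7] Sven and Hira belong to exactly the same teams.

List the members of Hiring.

Hiring = {Ivan, Lior}

From (1): Lior ∈ Hiring.
(3) (exactly one): Sven ∉ Hiring.
(7): Hira matches Sven: Hira ∉ Hiring.
Suppose Nadia ∈ Hiring: no assignment then satisfies all the clues, so Nadia ∉ Hiring.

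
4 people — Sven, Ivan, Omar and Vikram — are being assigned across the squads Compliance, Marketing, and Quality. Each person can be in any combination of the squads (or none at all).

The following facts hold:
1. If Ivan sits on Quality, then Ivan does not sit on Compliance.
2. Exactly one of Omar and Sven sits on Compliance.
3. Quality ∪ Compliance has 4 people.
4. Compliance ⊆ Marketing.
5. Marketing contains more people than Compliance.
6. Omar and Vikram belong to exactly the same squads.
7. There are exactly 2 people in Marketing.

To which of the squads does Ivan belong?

Ivan: Marketing, Quality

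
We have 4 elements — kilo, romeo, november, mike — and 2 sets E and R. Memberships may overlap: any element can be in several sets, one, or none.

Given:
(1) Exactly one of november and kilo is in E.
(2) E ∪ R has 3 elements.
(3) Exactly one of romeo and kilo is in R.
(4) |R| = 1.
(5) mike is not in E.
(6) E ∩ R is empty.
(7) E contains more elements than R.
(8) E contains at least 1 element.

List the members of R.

R = {kilo}

From (5): mike ∉ E.
Suppose kilo ∉ R: no assignment then satisfies all the clues, so kilo ∈ R.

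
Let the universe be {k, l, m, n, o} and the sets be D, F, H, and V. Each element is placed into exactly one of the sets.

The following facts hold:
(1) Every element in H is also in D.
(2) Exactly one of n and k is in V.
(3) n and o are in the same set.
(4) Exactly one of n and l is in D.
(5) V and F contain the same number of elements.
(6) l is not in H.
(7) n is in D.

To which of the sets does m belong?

m: D

From (6): l ∉ H.
From (7): n ∈ D.
(2) (exactly one): k ∈ V.
(3): o matches n: o ∈ D.
(4) (exactly one): l ∉ D.
Suppose m ∉ D: no assignment then satisfies all the clues, so m ∈ D.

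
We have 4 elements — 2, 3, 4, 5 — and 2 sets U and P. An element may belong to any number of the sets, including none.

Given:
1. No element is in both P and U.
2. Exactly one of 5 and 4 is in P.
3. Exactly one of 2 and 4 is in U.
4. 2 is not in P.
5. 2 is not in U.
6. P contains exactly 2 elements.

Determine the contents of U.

U = {4}

From (4): 2 ∉ P.
From (5): 2 ∉ U.
(3) (exactly one): 4 ∈ U.
(1) (disjoint): 4 ∉ P.
(2) (exactly one): 5 ∈ P.
(6): only 2 candidates remain for P, so all are in.
(1) (disjoint): 3 ∉ U.
(1) (disjoint): 5 ∉ U.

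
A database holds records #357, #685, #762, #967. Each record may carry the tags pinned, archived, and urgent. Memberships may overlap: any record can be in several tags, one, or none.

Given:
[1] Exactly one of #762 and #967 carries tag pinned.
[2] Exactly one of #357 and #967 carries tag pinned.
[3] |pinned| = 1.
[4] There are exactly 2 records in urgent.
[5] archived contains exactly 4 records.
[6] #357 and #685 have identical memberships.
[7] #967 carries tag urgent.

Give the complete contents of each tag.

pinned = {#967}; archived = {#357, #685, #762, #967}; urgent = {#762, #967}

From (7): #967 ∈ urgent.
(5): only 4 candidates remain for archived, so all are in.
Suppose #357 ∈ pinned: no assignment then satisfies all the clues, so #357 ∉ pinned.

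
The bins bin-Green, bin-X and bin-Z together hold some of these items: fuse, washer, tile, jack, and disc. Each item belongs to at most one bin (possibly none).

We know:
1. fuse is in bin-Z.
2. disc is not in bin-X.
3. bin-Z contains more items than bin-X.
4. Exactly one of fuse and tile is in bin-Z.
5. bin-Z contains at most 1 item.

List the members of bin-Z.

bin-Z = {fuse}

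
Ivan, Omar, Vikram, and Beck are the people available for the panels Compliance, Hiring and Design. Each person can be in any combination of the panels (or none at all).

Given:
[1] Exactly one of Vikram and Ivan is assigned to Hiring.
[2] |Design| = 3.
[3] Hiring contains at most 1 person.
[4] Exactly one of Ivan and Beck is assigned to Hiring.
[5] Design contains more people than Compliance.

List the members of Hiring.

Hiring = {Ivan}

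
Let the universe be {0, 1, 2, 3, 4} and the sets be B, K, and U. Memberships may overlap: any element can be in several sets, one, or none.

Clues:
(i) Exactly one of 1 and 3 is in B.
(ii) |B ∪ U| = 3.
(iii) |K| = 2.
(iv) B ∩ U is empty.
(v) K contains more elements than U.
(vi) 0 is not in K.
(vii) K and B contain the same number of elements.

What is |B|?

2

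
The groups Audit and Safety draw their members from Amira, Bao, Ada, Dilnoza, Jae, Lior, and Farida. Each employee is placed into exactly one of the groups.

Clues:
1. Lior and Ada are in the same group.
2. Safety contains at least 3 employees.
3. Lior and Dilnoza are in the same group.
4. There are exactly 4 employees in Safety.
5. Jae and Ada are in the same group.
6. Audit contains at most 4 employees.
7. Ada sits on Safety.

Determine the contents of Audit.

From (7): Ada ∈ Safety.
(1): Lior matches Ada: Lior ∉ Audit.
(1): Lior matches Ada: Lior ∈ Safety.
(3): Dilnoza matches Lior: Dilnoza ∉ Audit.
(3): Dilnoza matches Lior: Dilnoza ∈ Safety.
(5): Jae matches Ada: Jae ∉ Audit.
(5): Jae matches Ada: Jae ∈ Safety.
(4): Safety already has 4, so the rest are out.
Only one group left: Amira ∈ Audit.
Only one group left: Bao ∈ Audit.
Only one group left: Farida ∈ Audit.

Audit = {Amira, Bao, Farida}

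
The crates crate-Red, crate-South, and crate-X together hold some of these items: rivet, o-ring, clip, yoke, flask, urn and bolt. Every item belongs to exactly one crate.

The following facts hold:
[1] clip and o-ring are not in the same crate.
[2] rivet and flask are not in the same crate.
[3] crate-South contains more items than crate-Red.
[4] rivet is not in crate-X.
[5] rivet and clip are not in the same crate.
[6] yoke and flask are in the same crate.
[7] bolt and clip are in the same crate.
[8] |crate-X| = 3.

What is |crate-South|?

From (4): rivet ∉ crate-X.
Suppose rivet ∉ crate-Red: no assignment then satisfies all the clues, so rivet ∈ crate-Red.

3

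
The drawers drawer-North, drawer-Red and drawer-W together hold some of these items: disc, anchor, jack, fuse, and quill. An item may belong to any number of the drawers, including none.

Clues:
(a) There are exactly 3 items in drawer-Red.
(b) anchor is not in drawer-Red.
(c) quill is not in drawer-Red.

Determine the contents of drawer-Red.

From (b): anchor ∉ drawer-Red.
From (c): quill ∉ drawer-Red.
(a): only 3 candidates remain for drawer-Red, so all are in.

drawer-Red = {disc, fuse, jack}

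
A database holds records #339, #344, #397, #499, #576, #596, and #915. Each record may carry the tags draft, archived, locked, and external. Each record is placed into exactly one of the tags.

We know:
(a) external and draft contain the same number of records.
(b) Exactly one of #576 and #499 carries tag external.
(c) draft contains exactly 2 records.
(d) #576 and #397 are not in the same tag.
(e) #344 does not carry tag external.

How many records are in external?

2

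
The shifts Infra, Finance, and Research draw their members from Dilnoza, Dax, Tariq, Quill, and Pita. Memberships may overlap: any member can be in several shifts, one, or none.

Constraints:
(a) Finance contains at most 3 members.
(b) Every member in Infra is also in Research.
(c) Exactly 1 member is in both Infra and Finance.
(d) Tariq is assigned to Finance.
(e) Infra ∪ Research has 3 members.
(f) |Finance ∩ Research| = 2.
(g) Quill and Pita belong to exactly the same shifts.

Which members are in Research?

Research = {Dax, Dilnoza, Tariq}

From (d): Tariq ∈ Finance.
Suppose Dilnoza ∉ Research: no assignment then satisfies all the clues, so Dilnoza ∈ Research.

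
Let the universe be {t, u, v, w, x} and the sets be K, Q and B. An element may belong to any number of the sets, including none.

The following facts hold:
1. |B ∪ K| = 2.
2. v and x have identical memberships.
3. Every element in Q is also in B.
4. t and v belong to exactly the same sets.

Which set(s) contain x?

x: none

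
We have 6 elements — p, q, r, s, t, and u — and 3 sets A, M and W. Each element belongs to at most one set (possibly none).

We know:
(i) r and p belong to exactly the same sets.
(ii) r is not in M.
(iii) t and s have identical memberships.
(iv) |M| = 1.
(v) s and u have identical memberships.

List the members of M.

M = {q}

From (ii): r ∉ M.
(i): p matches r: p ∉ M.
Suppose q ∉ M: no assignment then satisfies all the clues, so q ∈ M.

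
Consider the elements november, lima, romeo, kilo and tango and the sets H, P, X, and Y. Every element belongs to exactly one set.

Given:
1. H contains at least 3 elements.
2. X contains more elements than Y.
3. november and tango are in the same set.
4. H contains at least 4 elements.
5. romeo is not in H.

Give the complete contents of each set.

H = {kilo, lima, november, tango}; P = {}; X = {romeo}; Y = {}

From (5): romeo ∉ H.
(4): only 4 candidates remain for H, so all are in.
Suppose romeo ∈ P: no assignment then satisfies all the clues, so romeo ∉ P.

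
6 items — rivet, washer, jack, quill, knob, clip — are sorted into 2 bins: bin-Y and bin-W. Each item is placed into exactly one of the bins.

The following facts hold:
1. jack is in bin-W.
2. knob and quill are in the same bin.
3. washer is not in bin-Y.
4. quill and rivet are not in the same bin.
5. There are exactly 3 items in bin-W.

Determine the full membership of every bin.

From (1): jack ∈ bin-W.
From (3): washer ∉ bin-Y.
Only one bin left: washer ∈ bin-W.
Suppose rivet ∈ bin-Y: no assignment then satisfies all the clues, so rivet ∉ bin-Y.

bin-Y = {clip, knob, quill}; bin-W = {jack, rivet, washer}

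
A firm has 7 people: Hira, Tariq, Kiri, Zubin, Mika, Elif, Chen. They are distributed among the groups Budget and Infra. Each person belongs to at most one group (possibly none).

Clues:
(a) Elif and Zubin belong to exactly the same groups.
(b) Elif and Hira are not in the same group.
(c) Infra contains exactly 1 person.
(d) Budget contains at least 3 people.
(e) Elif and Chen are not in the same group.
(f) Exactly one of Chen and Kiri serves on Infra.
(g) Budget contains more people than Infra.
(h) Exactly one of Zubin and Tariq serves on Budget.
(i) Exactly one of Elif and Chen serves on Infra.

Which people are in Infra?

Infra = {Chen}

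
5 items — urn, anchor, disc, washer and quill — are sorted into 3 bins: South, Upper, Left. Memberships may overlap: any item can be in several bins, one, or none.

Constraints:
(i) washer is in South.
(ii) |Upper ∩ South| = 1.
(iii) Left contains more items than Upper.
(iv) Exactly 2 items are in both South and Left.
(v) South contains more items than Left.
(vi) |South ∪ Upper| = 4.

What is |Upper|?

1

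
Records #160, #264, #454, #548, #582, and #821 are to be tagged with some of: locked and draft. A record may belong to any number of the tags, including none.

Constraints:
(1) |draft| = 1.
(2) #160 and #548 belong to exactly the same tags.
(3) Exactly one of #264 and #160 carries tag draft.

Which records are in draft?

draft = {#264}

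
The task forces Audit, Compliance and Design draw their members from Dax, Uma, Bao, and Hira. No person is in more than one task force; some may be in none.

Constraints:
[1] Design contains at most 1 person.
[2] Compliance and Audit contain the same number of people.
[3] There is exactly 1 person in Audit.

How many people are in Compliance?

1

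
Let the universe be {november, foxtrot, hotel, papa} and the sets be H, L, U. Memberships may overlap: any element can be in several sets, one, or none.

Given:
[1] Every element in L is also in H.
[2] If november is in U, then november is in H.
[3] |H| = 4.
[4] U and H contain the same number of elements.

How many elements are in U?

4

(3): only 4 candidates remain for H, so all are in.
Suppose november ∉ U: no assignment then satisfies all the clues, so november ∈ U.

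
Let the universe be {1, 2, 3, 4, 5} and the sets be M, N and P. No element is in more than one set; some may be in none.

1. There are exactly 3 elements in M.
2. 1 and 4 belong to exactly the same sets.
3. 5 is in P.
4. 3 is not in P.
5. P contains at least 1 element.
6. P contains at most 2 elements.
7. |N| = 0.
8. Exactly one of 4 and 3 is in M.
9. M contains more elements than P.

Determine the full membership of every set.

M = {1, 2, 4}; N = {}; P = {5}

From (3): 5 ∈ P.
From (4): 3 ∉ P.
(7): N already has 0, so the rest are out.
Suppose 1 ∉ M: no assignment then satisfies all the clues, so 1 ∈ M.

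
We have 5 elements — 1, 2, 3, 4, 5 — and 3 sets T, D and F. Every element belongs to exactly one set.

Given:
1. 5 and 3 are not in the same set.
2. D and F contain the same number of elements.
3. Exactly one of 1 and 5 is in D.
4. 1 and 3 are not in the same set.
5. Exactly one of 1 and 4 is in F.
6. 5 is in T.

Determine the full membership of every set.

T = {5}; D = {1, 2}; F = {3, 4}

From (6): 5 ∈ T.
(1): 3 ∉ T.
(3) (exactly one): 1 ∈ D.
(4): 3 ∉ D.
(5) (exactly one): 4 ∈ F.
Only one set left: 3 ∈ F.
Suppose 2 ∈ T: no assignment then satisfies all the clues, so 2 ∉ T.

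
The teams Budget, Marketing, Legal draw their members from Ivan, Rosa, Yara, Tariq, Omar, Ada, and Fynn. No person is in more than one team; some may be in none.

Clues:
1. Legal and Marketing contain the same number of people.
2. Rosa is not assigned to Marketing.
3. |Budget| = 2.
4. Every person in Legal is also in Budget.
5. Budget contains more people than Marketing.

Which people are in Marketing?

Marketing = {}

From (2): Rosa ∉ Marketing.
Suppose Ivan ∈ Marketing: no assignment then satisfies all the clues, so Ivan ∉ Marketing.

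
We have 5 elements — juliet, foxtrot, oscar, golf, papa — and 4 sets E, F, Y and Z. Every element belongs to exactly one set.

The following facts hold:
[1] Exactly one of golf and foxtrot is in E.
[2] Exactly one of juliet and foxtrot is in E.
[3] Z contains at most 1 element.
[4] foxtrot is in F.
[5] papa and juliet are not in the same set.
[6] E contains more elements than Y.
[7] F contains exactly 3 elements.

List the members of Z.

Z = {}

From (4): foxtrot ∈ F.
(1) (exactly one): golf ∈ E.
(2) (exactly one): juliet ∈ E.
(5): papa ∉ E.
(7): only 3 candidates remain for F, so all are in.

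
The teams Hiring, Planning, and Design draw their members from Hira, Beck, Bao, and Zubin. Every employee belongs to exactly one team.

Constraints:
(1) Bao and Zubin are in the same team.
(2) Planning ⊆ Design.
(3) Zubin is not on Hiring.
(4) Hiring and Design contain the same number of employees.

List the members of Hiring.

Hiring = {Beck, Hira}

From (3): Zubin ∉ Hiring.
(1): Bao matches Zubin: Bao ∉ Hiring.
Suppose Hira ∉ Hiring: no assignment then satisfies all the clues, so Hira ∈ Hiring.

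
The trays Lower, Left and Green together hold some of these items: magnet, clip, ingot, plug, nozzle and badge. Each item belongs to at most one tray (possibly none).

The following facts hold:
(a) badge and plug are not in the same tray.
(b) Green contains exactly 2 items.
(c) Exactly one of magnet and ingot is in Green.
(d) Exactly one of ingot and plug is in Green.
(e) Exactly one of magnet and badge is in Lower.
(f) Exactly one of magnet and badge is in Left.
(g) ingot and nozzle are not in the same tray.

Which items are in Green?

Green = {clip, ingot}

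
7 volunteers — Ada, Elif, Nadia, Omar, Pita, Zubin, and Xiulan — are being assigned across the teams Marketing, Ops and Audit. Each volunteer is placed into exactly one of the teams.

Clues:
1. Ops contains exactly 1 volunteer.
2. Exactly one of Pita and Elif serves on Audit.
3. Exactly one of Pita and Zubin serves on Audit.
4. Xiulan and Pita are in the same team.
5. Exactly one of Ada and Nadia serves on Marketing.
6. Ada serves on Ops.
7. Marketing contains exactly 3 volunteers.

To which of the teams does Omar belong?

Omar: Audit

From (6): Ada ∈ Ops.
(1): Ops already has 1, so the rest are out.
(5) (exactly one): Nadia ∈ Marketing.
Suppose Omar ∈ Marketing: no assignment then satisfies all the clues, so Omar ∉ Marketing.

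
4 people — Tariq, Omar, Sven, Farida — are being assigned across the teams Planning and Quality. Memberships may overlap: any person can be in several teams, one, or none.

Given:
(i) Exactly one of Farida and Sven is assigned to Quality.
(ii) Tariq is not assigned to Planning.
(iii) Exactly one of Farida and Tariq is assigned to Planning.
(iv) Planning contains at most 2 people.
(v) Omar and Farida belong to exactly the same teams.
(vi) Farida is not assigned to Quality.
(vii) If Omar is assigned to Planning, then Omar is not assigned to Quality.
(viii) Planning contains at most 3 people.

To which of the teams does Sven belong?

Sven: Quality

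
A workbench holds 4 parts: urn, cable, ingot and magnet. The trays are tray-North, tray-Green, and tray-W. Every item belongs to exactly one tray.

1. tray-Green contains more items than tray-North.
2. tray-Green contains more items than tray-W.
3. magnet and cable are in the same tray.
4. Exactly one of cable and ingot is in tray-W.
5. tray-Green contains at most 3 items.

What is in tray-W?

tray-W = {ingot}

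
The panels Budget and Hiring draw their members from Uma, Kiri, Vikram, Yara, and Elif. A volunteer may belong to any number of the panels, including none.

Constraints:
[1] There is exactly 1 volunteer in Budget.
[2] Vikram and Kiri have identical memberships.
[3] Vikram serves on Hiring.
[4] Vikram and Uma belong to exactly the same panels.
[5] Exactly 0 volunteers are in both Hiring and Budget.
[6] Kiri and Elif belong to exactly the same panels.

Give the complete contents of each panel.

Budget = {Yara}; Hiring = {Elif, Kiri, Uma, Vikram}

From (3): Vikram ∈ Hiring.
(2): Kiri matches Vikram: Kiri ∈ Hiring.
(4): Uma matches Vikram: Uma ∈ Hiring.
(6): Elif matches Kiri: Elif ∈ Hiring.
Suppose Uma ∈ Budget: no assignment then satisfies all the clues, so Uma ∉ Budget.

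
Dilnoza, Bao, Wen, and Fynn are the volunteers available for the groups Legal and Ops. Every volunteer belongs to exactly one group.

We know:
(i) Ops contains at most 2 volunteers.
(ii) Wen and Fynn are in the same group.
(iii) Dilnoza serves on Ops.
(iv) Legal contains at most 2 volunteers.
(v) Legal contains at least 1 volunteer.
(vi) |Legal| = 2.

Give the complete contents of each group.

Legal = {Fynn, Wen}; Ops = {Bao, Dilnoza}

From (iii): Dilnoza ∈ Ops.
Suppose Bao ∈ Legal: no assignment then satisfies all the clues, so Bao ∉ Legal.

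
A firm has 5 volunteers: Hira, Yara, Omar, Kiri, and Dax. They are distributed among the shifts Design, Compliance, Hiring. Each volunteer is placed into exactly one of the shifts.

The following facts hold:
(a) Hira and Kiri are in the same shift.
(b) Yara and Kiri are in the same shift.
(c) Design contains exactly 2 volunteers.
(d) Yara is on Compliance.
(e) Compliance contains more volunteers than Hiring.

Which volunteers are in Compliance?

Compliance = {Hira, Kiri, Yara}

From (d): Yara ∈ Compliance.
(b): Kiri matches Yara: Kiri ∉ Design.
(b): Kiri matches Yara: Kiri ∈ Compliance.
(a): Hira matches Kiri: Hira ∉ Design.
(a): Hira matches Kiri: Hira ∈ Compliance.
(c): only 2 candidates remain for Design, so all are in.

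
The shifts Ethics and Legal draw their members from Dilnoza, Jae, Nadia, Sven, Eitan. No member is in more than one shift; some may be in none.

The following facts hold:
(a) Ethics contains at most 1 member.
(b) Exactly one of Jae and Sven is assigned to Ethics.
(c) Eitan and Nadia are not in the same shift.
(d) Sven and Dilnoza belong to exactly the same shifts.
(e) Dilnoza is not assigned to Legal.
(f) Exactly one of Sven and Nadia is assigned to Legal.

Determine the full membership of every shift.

Ethics = {Jae}; Legal = {Nadia}

From (e): Dilnoza ∉ Legal.
(d): Sven matches Dilnoza: Sven ∉ Legal.
(f) (exactly one): Nadia ∈ Legal.
(c): Eitan ∉ Legal.
Suppose Dilnoza ∈ Ethics: no assignment then satisfies all the clues, so Dilnoza ∉ Ethics.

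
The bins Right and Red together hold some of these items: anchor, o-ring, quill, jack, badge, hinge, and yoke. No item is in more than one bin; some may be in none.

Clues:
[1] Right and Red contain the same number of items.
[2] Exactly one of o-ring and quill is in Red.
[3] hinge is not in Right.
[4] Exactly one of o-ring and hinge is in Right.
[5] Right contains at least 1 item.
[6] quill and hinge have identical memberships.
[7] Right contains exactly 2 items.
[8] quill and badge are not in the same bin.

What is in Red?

Red = {hinge, quill}

From (3): hinge ∉ Right.
(4) (exactly one): o-ring ∈ Right.
(6): quill matches hinge: quill ∉ Right.
(2) (exactly one): quill ∈ Red.
(6): hinge matches quill: hinge ∈ Red.
(8): badge ∉ Red.
Suppose anchor ∈ Red: no assignment then satisfies all the clues, so anchor ∉ Red.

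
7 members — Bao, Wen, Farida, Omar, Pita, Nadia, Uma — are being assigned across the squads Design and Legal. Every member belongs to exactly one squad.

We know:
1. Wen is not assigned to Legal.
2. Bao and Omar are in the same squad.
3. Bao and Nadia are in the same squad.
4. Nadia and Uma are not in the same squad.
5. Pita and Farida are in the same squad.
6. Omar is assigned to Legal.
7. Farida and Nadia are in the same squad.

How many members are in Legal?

5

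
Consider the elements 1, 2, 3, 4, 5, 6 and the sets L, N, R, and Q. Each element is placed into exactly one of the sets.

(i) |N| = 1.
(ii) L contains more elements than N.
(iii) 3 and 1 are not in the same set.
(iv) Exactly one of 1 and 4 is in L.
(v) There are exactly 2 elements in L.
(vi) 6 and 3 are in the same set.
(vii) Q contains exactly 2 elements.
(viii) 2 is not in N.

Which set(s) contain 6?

6: Q

From (viii): 2 ∉ N.
Suppose 6 ∈ L: no assignment then satisfies all the clues, so 6 ∉ L.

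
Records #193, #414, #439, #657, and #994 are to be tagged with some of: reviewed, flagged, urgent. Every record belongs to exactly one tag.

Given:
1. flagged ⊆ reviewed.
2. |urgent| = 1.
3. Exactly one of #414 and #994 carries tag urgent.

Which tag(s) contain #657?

#657: reviewed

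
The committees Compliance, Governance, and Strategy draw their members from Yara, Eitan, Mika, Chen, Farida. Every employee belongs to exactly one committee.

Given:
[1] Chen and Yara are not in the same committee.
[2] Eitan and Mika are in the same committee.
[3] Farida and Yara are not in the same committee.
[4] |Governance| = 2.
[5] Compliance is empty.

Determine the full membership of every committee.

Compliance = {}; Governance = {Chen, Farida}; Strategy = {Eitan, Mika, Yara}

(5): Compliance already has 0, so the rest are out.
Suppose Yara ∈ Governance: no assignment then satisfies all the clues, so Yara ∉ Governance.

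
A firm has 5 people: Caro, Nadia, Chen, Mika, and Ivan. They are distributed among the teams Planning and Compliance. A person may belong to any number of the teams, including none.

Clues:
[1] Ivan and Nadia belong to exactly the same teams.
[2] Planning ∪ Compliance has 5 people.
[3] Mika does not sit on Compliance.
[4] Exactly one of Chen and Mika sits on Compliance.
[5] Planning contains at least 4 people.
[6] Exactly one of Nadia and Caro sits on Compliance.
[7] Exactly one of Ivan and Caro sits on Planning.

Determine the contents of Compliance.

Compliance = {Caro, Chen}

From (3): Mika ∉ Compliance.
(4) (exactly one): Chen ∈ Compliance.
Suppose Caro ∉ Compliance: no assignment then satisfies all the clues, so Caro ∈ Compliance.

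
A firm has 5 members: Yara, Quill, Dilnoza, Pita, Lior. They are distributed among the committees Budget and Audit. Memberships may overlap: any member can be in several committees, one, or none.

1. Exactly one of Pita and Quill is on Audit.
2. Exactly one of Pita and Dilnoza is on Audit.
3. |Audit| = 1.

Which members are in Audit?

Audit = {Pita}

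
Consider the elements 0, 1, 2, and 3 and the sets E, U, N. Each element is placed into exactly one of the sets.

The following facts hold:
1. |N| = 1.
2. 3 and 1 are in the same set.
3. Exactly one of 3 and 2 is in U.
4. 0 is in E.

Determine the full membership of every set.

E = {0}; U = {1, 3}; N = {2}

From (4): 0 ∈ E.
Suppose 1 ∈ E: no assignment then satisfies all the clues, so 1 ∉ E.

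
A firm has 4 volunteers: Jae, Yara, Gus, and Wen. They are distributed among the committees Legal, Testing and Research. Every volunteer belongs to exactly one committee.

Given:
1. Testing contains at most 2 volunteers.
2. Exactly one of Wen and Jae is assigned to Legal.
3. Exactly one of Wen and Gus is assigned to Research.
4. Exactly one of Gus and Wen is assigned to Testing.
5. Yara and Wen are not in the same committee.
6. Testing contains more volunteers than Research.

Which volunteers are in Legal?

Legal = {Jae}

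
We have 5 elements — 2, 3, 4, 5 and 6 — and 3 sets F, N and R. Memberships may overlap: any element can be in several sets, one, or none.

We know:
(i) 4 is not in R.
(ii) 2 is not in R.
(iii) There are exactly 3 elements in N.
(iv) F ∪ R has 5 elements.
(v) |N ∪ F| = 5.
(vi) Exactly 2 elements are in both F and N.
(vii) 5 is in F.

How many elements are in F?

From (i): 4 ∉ R.
From (ii): 2 ∉ R.
From (vii): 5 ∈ F.
Suppose 2 ∉ F: no assignment then satisfies all the clues, so 2 ∈ F.

4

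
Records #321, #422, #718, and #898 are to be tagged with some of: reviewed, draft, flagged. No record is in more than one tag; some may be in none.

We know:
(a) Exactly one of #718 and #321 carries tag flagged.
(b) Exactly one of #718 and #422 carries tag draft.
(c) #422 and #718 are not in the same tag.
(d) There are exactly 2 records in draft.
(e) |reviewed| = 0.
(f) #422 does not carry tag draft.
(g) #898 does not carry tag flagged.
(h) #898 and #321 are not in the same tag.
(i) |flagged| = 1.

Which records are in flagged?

From (f): #422 ∉ draft.
From (g): #898 ∉ flagged.
(b) (exactly one): #718 ∈ draft.
(e): reviewed already has 0, so the rest are out.
(a) (exactly one): #321 ∈ flagged.
(d): only 2 candidates remain for draft, so all are in.
(i): flagged already has 1, so the rest are out.

flagged = {#321}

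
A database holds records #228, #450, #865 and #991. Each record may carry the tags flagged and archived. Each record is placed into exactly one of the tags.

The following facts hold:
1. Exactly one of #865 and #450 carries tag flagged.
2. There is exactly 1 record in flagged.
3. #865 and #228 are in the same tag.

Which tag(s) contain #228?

#228: archived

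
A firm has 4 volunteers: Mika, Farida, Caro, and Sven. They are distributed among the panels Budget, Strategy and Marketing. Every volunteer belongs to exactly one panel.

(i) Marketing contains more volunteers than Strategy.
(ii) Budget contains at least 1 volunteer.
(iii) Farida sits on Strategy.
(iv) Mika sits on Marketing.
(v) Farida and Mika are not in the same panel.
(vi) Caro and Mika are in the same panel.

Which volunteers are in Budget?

From (iii): Farida ∈ Strategy.
From (iv): Mika ∈ Marketing.
(vi): Caro matches Mika: Caro ∉ Budget.
(vi): Caro matches Mika: Caro ∉ Strategy.
(vi): Caro matches Mika: Caro ∈ Marketing.
(ii): only 1 candidates remain for Budget, so all are in.

Budget = {Sven}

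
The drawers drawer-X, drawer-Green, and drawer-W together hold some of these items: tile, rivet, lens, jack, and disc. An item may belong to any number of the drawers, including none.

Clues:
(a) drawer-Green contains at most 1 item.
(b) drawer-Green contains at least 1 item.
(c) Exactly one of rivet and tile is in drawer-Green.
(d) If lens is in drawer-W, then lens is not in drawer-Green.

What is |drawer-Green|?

1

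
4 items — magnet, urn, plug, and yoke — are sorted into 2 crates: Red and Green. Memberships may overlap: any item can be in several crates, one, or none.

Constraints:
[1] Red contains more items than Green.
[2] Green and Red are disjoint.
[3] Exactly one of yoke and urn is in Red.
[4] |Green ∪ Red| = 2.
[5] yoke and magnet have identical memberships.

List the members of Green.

Green = {}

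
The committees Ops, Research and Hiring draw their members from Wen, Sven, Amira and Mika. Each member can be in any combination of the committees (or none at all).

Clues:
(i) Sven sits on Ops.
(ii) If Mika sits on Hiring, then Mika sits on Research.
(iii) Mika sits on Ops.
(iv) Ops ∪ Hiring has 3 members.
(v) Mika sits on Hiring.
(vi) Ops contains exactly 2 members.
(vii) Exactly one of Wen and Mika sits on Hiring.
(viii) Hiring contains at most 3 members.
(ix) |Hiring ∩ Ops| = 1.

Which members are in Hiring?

Hiring = {Amira, Mika}

From (i): Sven ∈ Ops.
From (iii): Mika ∈ Ops.
From (v): Mika ∈ Hiring.
(ii): Mika ∈ Research.
(vi): Ops already has 2, so the rest are out.
(vii) (exactly one): Wen ∉ Hiring.
Suppose Sven ∈ Hiring: no assignment then satisfies all the clues, so Sven ∉ Hiring.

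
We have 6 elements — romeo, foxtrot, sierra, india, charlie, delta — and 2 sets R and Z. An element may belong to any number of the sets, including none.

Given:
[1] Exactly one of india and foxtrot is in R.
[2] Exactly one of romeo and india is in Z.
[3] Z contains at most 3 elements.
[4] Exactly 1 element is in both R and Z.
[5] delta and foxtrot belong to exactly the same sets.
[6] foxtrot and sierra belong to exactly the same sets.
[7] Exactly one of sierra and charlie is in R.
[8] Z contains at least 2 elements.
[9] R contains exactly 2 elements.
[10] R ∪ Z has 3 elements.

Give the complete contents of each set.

R = {charlie, india}; Z = {charlie, romeo}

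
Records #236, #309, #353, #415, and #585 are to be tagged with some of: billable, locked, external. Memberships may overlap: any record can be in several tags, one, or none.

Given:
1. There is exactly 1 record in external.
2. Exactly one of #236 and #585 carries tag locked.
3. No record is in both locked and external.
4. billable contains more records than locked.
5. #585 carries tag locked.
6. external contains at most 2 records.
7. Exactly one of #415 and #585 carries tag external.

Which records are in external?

external = {#415}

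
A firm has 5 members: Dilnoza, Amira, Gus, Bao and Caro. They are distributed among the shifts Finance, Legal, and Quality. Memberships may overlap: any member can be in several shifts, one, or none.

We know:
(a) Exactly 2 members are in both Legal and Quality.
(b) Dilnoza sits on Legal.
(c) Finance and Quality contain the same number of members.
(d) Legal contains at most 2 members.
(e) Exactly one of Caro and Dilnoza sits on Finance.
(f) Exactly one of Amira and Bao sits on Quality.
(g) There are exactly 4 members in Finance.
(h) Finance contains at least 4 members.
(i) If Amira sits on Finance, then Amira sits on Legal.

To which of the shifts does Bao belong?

Bao: Finance

From (b): Dilnoza ∈ Legal.
Suppose Bao ∉ Finance: no assignment then satisfies all the clues, so Bao ∈ Finance.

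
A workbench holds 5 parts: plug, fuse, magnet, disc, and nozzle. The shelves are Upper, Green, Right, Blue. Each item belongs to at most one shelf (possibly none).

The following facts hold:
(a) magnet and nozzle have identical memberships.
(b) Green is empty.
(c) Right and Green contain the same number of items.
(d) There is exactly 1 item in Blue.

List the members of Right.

Right = {}

(b): Green already has 0, so the rest are out.
Suppose plug ∈ Right: no assignment then satisfies all the clues, so plug ∉ Right.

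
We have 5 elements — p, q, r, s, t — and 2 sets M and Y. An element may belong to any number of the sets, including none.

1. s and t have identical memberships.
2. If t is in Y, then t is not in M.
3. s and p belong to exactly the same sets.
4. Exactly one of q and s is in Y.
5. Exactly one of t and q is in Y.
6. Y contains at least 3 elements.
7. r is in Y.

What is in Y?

Y = {p, r, s, t}

From (7): r ∈ Y.
Suppose p ∉ Y: no assignment then satisfies all the clues, so p ∈ Y.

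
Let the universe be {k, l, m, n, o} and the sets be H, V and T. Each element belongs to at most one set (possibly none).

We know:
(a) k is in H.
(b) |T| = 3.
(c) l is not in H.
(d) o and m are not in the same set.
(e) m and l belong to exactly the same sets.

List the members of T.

T = {l, m, n}

From (a): k ∈ H.
From (c): l ∉ H.
(e): m matches l: m ∉ H.
Suppose l ∉ T: no assignment then satisfies all the clues, so l ∈ T.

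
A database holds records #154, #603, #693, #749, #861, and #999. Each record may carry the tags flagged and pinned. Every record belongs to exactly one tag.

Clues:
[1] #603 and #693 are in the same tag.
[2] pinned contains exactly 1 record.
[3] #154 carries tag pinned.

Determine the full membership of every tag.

flagged = {#603, #693, #749, #861, #999}; pinned = {#154}

From (3): #154 ∈ pinned.
(2): pinned already has 1, so the rest are out.
Only one tag left: #603 ∈ flagged.
Only one tag left: #693 ∈ flagged.
Only one tag left: #749 ∈ flagged.
Only one tag left: #861 ∈ flagged.
Only one tag left: #999 ∈ flagged.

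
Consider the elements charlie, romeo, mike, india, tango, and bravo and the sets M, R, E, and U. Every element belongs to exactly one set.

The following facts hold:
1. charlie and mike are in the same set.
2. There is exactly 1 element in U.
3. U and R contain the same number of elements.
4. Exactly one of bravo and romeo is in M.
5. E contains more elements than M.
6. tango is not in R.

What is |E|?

From (6): tango ∉ R.
Suppose charlie ∈ M: no assignment then satisfies all the clues, so charlie ∉ M.

3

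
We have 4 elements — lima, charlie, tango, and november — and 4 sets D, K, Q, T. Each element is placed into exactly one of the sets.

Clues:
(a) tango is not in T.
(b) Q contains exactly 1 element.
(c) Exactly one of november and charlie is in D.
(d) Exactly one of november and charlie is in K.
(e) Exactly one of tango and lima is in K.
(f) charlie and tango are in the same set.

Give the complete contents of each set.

D = {november}; K = {charlie, tango}; Q = {lima}; T = {}

From (a): tango ∉ T.
(f): charlie matches tango: charlie ∉ T.
Suppose lima ∈ D: no assignment then satisfies all the clues, so lima ∉ D.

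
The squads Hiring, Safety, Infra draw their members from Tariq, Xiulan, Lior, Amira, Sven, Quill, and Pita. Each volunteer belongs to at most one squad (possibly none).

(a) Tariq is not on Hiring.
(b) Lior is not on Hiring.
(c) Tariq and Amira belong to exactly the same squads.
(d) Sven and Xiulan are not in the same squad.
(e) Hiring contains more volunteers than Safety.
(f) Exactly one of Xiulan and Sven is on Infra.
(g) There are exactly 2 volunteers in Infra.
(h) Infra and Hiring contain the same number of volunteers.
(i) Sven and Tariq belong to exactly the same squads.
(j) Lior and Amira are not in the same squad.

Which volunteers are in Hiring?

From (a): Tariq ∉ Hiring.
From (b): Lior ∉ Hiring.
(c): Amira matches Tariq: Amira ∉ Hiring.
(i): Sven matches Tariq: Sven ∉ Hiring.
Suppose Xiulan ∈ Hiring: no assignment then satisfies all the clues, so Xiulan ∉ Hiring.

Hiring = {Pita, Quill}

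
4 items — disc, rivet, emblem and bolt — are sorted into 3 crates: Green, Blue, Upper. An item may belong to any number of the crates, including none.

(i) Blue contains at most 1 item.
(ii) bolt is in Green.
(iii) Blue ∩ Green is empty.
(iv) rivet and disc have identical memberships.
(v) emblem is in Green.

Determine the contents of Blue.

Blue = {}

From (ii): bolt ∈ Green.
From (v): emblem ∈ Green.
(iii) (disjoint): emblem ∉ Blue.
(iii) (disjoint): bolt ∉ Blue.
Suppose disc ∈ Blue: no assignment then satisfies all the clues, so disc ∉ Blue.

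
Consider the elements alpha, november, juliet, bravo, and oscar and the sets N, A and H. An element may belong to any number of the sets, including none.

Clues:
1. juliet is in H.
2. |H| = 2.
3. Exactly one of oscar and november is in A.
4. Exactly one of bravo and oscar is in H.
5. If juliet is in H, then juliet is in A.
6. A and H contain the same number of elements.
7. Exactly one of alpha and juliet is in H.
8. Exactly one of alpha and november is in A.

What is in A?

A = {juliet, november}

From (1): juliet ∈ H.
(5): juliet ∈ A.
(7) (exactly one): alpha ∉ H.
Suppose alpha ∈ A: no assignment then satisfies all the clues, so alpha ∉ A.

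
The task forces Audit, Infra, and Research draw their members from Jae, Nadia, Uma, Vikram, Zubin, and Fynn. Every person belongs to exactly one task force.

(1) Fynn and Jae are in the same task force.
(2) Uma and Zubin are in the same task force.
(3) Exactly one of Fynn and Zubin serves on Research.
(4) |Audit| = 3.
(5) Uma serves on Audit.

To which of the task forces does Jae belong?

From (5): Uma ∈ Audit.
(2): Zubin matches Uma: Zubin ∈ Audit.
(3) (exactly one): Fynn ∈ Research.
(1): Jae matches Fynn: Jae ∉ Audit.
(1): Jae matches Fynn: Jae ∉ Infra.
(1): Jae matches Fynn: Jae ∈ Research.

Jae: Research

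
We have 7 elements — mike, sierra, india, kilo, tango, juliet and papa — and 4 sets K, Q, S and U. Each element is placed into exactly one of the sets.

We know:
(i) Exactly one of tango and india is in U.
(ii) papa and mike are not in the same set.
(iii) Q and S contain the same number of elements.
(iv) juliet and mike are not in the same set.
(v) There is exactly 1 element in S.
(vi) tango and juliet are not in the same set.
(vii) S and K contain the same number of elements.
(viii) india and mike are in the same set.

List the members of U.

U = {india, kilo, mike, sierra}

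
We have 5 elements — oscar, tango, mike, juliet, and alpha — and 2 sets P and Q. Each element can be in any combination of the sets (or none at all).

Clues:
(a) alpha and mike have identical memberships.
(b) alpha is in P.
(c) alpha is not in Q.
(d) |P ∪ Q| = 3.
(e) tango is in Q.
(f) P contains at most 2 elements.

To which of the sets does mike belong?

mike: P

From (b): alpha ∈ P.
From (c): alpha ∉ Q.
From (e): tango ∈ Q.
(a): mike matches alpha: mike ∈ P.
(a): mike matches alpha: mike ∉ Q.
(f): P already has 2, so the rest are out.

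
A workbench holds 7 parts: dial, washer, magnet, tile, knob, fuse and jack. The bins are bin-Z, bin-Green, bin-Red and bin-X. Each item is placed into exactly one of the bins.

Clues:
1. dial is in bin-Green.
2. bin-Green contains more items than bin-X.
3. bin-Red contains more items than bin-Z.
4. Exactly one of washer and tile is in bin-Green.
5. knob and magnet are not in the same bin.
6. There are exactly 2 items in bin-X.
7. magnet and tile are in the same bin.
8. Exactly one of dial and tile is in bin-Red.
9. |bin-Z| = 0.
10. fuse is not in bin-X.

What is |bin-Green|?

3

From (1): dial ∈ bin-Green.
From (10): fuse ∉ bin-X.
(8) (exactly one): tile ∈ bin-Red.
(9): bin-Z already has 0, so the rest are out.
(4) (exactly one): washer ∈ bin-Green.
(7): magnet matches tile: magnet ∉ bin-Green.
(7): magnet matches tile: magnet ∈ bin-Red.
(5): knob ∉ bin-Red.
(6): only 2 candidates remain for bin-X, so all are in.
Suppose fuse ∉ bin-Green: no assignment then satisfies all the clues, so fuse ∈ bin-Green.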